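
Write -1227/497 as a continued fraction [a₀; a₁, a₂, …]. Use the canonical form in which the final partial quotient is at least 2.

Repeatedly divide and take the remainder:
-1227 = -3·497 + 264, so a_0 = -3
497 = 1·264 + 233, so a_1 = 1
264 = 1·233 + 31, so a_2 = 1
233 = 7·31 + 16, so a_3 = 7
31 = 1·16 + 15, so a_4 = 1
16 = 1·15 + 1, so a_5 = 1
15 = 15·1 + 0, so a_6 = 15

[-3; 1, 1, 7, 1, 1, 15]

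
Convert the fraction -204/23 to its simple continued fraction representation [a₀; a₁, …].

[-9; 7, 1, 2]

-204 ÷ 23 → quotient -9, remainder 3
23 ÷ 3 → quotient 7, remainder 2
3 ÷ 2 → quotient 1, remainder 1
2 ÷ 1 → quotient 2, remainder 0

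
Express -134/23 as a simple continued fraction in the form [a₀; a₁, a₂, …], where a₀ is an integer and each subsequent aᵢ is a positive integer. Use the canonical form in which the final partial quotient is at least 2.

Repeatedly divide and take the remainder:
⌊-134/23⌋ = -6, remainder 4
⌊23/4⌋ = 5, remainder 3
⌊4/3⌋ = 1, remainder 1
⌊3/1⌋ = 3, remainder 0

[-6; 5, 1, 3]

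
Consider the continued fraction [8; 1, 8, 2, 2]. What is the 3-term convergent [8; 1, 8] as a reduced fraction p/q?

80/9

Start with 8.
1 + 1/(8/1) = 1 + 1/8 = 9/8
8 + 1/(9/8) = 8 + 8/9 = 80/9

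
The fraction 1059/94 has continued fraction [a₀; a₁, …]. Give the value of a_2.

Repeatedly divide and take the remainder:
1059 = 11·94 + 25, so a_0 = 11
94 = 3·25 + 19, so a_1 = 3
25 = 1·19 + 6, so a_2 = 1

1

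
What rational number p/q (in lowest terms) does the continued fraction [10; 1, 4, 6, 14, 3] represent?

14567/1348

a_0 = 10: 10/1
a_1 = 1: 11/1
a_2 = 4: 54/5
a_3 = 6: 335/31
a_4 = 14: 4744/439
a_5 = 3: 14567/1348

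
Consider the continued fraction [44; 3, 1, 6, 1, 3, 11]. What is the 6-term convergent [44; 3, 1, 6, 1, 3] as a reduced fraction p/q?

5311/120

a_0 = 44: 44/1
a_1 = 3: 133/3
a_2 = 1: 177/4
a_3 = 6: 1195/27
a_4 = 1: 1372/31
a_5 = 3: 5311/120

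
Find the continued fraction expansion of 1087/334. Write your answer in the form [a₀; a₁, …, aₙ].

⌊1087/334⌋ = 3, remainder 85
⌊334/85⌋ = 3, remainder 79
⌊85/79⌋ = 1, remainder 6
⌊79/6⌋ = 13, remainder 1
⌊6/1⌋ = 6, remainder 0

[3; 3, 1, 13, 6]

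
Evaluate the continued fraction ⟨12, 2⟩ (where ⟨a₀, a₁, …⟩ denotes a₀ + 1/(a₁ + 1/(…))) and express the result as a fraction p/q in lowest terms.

25/2

Start with 2.
12 + 1/(2/1) = 12 + 1/2 = 25/2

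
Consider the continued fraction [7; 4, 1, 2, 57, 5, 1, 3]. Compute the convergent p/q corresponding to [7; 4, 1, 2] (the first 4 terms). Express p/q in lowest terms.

Collapse the nested fraction from the inside out:
Start with 2.
1 + 1/(2/1) = 1 + 1/2 = 3/2
4 + 1/(3/2) = 4 + 2/3 = 14/3
7 + 1/(14/3) = 7 + 3/14 = 101/14

101/14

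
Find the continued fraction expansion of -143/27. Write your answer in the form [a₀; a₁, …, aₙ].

-143 ÷ 27 → quotient -6, remainder 19
27 ÷ 19 → quotient 1, remainder 8
19 ÷ 8 → quotient 2, remainder 3
8 ÷ 3 → quotient 2, remainder 2
3 ÷ 2 → quotient 1, remainder 1
2 ÷ 1 → quotient 2, remainder 0

[-6; 1, 2, 2, 1, 2]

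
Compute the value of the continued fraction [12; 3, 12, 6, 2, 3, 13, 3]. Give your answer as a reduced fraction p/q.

Compute successive convergents:
a_0 = 12: 12/1
a_1 = 3: 37/3
a_2 = 12: 456/37
a_3 = 6: 2773/225
a_4 = 2: 6002/487
a_5 = 3: 20779/1686
a_6 = 13: 276129/22405
a_7 = 3: 849166/68901

849166/68901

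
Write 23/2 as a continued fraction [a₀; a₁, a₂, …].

23 = 11·2 + 1, so a_0 = 11
2 = 2·1 + 0, so a_1 = 2

[11; 2]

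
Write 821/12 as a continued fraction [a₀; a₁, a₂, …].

[68; 2, 2, 2]

⌊821/12⌋ = 68, remainder 5
⌊12/5⌋ = 2, remainder 2
⌊5/2⌋ = 2, remainder 1
⌊2/1⌋ = 2, remainder 0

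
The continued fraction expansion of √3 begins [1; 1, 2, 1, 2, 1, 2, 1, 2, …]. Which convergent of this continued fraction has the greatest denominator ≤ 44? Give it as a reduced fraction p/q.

71/41

List convergents until the denominator exceeds the bound:
a_0 = 1: 1/1  (≤ bound)
a_1 = 1: 2/1  (≤ bound)
a_2 = 2: 5/3  (≤ bound)
a_3 = 1: 7/4  (≤ bound)
a_4 = 2: 19/11  (≤ bound)
a_5 = 1: 26/15  (≤ bound)
a_6 = 2: 71/41  (≤ bound)
a_7 = 1: 97/56  (> 44, stop)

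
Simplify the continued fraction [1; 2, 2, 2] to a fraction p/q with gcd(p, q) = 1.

17/12

a_0 = 1: 1/1
a_1 = 2: 3/2
a_2 = 2: 7/5
a_3 = 2: 17/12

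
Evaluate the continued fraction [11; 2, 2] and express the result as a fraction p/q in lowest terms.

Compute successive convergents:
a_0 = 11: 11/1
a_1 = 2: 23/2
a_2 = 2: 57/5

57/5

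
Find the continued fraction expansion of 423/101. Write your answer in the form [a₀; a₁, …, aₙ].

[4; 5, 3, 6]

Apply division with remainder until the remainder is 0:
⌊423/101⌋ = 4, remainder 19
⌊101/19⌋ = 5, remainder 6
⌊19/6⌋ = 3, remainder 1
⌊6/1⌋ = 6, remainder 0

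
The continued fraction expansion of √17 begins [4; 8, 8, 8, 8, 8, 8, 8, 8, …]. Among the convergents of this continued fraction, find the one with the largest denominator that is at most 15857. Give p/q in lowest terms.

a_0 = 4: 4/1  (≤ bound)
a_1 = 8: 33/8  (≤ bound)
a_2 = 8: 268/65  (≤ bound)
a_3 = 8: 2177/528  (≤ bound)
a_4 = 8: 17684/4289  (≤ bound)
a_5 = 8: 143649/34840  (> 15857, stop)

17684/4289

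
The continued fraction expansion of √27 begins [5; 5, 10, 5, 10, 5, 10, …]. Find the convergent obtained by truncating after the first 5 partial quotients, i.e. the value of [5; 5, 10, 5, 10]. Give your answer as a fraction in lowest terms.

a_0 = 5: 5/1
a_1 = 5: 26/5
a_2 = 10: 265/51
a_3 = 5: 1351/260
a_4 = 10: 13775/2651

13775/2651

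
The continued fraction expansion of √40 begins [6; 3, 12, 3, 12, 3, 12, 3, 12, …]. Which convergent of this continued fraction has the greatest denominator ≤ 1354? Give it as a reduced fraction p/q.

List convergents until the denominator exceeds the bound:
a_0 = 6: 6/1  (≤ bound)
a_1 = 3: 19/3  (≤ bound)
a_2 = 12: 234/37  (≤ bound)
a_3 = 3: 721/114  (≤ bound)
a_4 = 12: 8886/1405  (> 1354, stop)

721/114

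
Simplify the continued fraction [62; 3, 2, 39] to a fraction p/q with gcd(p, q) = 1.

Start with 39.
2 + 1/(39/1) = 2 + 1/39 = 79/39
3 + 1/(79/39) = 3 + 39/79 = 276/79
62 + 1/(276/79) = 62 + 79/276 = 17191/276

17191/276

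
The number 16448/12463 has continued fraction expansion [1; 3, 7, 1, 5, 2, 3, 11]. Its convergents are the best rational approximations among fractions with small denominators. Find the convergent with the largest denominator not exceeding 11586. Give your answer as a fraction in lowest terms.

a_0 = 1: 1/1  (≤ bound)
a_1 = 3: 4/3  (≤ bound)
a_2 = 7: 29/22  (≤ bound)
a_3 = 1: 33/25  (≤ bound)
a_4 = 5: 194/147  (≤ bound)
a_5 = 2: 421/319  (≤ bound)
a_6 = 3: 1457/1104  (≤ bound)
a_7 = 11: 16448/12463  (> 11586, stop)

1457/1104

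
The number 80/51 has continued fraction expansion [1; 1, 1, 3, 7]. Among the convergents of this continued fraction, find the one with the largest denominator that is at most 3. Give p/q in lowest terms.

List convergents until the denominator exceeds the bound:
a_0 = 1: 1/1  (≤ bound)
a_1 = 1: 2/1  (≤ bound)
a_2 = 1: 3/2  (≤ bound)
a_3 = 3: 11/7  (> 3, stop)

3/2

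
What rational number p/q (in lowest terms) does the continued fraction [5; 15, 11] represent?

Work from the innermost term outward:
Start with 11.
15 + 1/(11/1) = 15 + 1/11 = 166/11
5 + 1/(166/11) = 5 + 11/166 = 841/166

841/166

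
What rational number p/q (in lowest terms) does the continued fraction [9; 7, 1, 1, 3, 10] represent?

a_0 = 9: 9/1
a_1 = 7: 64/7
a_2 = 1: 73/8
a_3 = 1: 137/15
a_4 = 3: 484/53
a_5 = 10: 4977/545

4977/545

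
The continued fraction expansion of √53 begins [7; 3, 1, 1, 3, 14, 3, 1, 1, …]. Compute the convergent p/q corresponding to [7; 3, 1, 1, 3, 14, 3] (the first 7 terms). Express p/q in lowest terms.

7979/1096

a_0 = 7: 7/1
a_1 = 3: 22/3
a_2 = 1: 29/4
a_3 = 1: 51/7
a_4 = 3: 182/25
a_5 = 14: 2599/357
a_6 = 3: 7979/1096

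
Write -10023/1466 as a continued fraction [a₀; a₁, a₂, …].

Run the Euclidean algorithm, recording each quotient:
⌊-10023/1466⌋ = -7, remainder 239
⌊1466/239⌋ = 6, remainder 32
⌊239/32⌋ = 7, remainder 15
⌊32/15⌋ = 2, remainder 2
⌊15/2⌋ = 7, remainder 1
⌊2/1⌋ = 2, remainder 0

[-7; 6, 7, 2, 7, 2]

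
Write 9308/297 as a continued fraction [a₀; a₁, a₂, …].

⌊9308/297⌋ = 31, remainder 101
⌊297/101⌋ = 2, remainder 95
⌊101/95⌋ = 1, remainder 6
⌊95/6⌋ = 15, remainder 5
⌊6/5⌋ = 1, remainder 1
⌊5/1⌋ = 5, remainder 0

[31; 2, 1, 15, 1, 5]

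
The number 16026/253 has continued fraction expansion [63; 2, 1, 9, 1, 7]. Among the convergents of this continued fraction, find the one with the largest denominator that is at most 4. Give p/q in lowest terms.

190/3

List convergents until the denominator exceeds the bound:
a_0 = 63: 63/1  (≤ bound)
a_1 = 2: 127/2  (≤ bound)
a_2 = 1: 190/3  (≤ bound)
a_3 = 9: 1837/29  (> 4, stop)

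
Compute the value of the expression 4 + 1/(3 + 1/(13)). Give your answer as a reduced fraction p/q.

a_0 = 4: 4/1
a_1 = 3: 13/3
a_2 = 13: 173/40

173/40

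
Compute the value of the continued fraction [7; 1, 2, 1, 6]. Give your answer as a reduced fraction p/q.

209/27

a_0 = 7: 7/1
a_1 = 1: 8/1
a_2 = 2: 23/3
a_3 = 1: 31/4
a_4 = 6: 209/27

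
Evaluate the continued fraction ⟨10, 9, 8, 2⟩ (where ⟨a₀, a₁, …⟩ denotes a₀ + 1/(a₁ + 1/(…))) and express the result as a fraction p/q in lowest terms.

1567/155

Start with 2.
8 + 1/(2/1) = 8 + 1/2 = 17/2
9 + 1/(17/2) = 9 + 2/17 = 155/17
10 + 1/(155/17) = 10 + 17/155 = 1567/155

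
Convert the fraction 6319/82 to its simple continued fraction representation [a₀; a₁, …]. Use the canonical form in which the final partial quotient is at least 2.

[77; 16, 2, 2]

⌊6319/82⌋ = 77, remainder 5
⌊82/5⌋ = 16, remainder 2
⌊5/2⌋ = 2, remainder 1
⌊2/1⌋ = 2, remainder 0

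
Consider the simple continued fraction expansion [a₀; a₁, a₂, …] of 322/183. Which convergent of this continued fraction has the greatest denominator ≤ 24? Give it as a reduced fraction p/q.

7/4

a_0 = 1: 1/1  (≤ bound)
a_1 = 1: 2/1  (≤ bound)
a_2 = 3: 7/4  (≤ bound)
a_3 = 6: 44/25  (> 24, stop)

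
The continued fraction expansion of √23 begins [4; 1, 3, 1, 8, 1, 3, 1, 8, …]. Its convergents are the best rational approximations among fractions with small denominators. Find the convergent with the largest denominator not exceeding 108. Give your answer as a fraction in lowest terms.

a_0 = 4: 4/1  (≤ bound)
a_1 = 1: 5/1  (≤ bound)
a_2 = 3: 19/4  (≤ bound)
a_3 = 1: 24/5  (≤ bound)
a_4 = 8: 211/44  (≤ bound)
a_5 = 1: 235/49  (≤ bound)
a_6 = 3: 916/191  (> 108, stop)

235/49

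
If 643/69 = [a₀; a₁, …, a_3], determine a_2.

Apply division with remainder until the remainder is 0:
⌊643/69⌋ = 9, remainder 22
⌊69/22⌋ = 3, remainder 3
⌊22/3⌋ = 7, remainder 1

7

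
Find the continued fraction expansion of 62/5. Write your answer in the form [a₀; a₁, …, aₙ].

[12; 2, 2]

Run the Euclidean algorithm, recording each quotient:
62 ÷ 5 → quotient 12, remainder 2
5 ÷ 2 → quotient 2, remainder 1
2 ÷ 1 → quotient 2, remainder 0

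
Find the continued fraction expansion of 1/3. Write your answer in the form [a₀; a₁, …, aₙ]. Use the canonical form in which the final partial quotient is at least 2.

[0; 3]

1 = 0·3 + 1, so a_0 = 0
3 = 3·1 + 0, so a_1 = 3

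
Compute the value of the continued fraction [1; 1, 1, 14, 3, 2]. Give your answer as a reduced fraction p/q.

314/207

Work from the innermost term outward:
Start with 2.
3 + 1/(2/1) = 3 + 1/2 = 7/2
14 + 1/(7/2) = 14 + 2/7 = 100/7
1 + 1/(100/7) = 1 + 7/100 = 107/100
1 + 1/(107/100) = 1 + 100/107 = 207/107
1 + 1/(207/107) = 1 + 107/207 = 314/207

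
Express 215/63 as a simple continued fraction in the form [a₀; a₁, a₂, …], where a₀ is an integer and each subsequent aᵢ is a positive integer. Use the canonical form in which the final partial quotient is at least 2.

⌊215/63⌋ = 3, remainder 26
⌊63/26⌋ = 2, remainder 11
⌊26/11⌋ = 2, remainder 4
⌊11/4⌋ = 2, remainder 3
⌊4/3⌋ = 1, remainder 1
⌊3/1⌋ = 3, remainder 0

[3; 2, 2, 2, 1, 3]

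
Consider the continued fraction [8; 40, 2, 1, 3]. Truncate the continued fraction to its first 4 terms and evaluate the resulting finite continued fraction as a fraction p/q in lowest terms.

Start with 1.
2 + 1/(1/1) = 2 + 1/1 = 3/1
40 + 1/(3/1) = 40 + 1/3 = 121/3
8 + 1/(121/3) = 8 + 3/121 = 971/121

971/121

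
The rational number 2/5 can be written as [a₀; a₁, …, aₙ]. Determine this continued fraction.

2 = 0·5 + 2, so a_0 = 0
5 = 2·2 + 1, so a_1 = 2
2 = 2·1 + 0, so a_2 = 2

[0; 2, 2]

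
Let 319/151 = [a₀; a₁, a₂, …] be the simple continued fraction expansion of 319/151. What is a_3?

Apply division with remainder until the remainder is 0:
319 = 2·151 + 17, so a_0 = 2
151 = 8·17 + 15, so a_1 = 8
17 = 1·15 + 2, so a_2 = 1
15 = 7·2 + 1, so a_3 = 7

7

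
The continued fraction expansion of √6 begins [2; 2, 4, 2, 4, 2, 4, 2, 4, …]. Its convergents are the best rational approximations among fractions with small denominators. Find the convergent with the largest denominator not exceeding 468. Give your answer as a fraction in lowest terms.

a_0 = 2: 2/1  (≤ bound)
a_1 = 2: 5/2  (≤ bound)
a_2 = 4: 22/9  (≤ bound)
a_3 = 2: 49/20  (≤ bound)
a_4 = 4: 218/89  (≤ bound)
a_5 = 2: 485/198  (≤ bound)
a_6 = 4: 2158/881  (> 468, stop)

485/198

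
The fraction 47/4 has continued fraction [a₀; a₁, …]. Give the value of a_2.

3

Apply division with remainder until the remainder is 0:
⌊47/4⌋ = 11, remainder 3
⌊4/3⌋ = 1, remainder 1
⌊3/1⌋ = 3, remainder 0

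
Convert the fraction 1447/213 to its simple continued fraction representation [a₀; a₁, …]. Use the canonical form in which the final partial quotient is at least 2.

[6; 1, 3, 1, 5, 3, 2]

1447 ÷ 213 → quotient 6, remainder 169
213 ÷ 169 → quotient 1, remainder 44
169 ÷ 44 → quotient 3, remainder 37
44 ÷ 37 → quotient 1, remainder 7
37 ÷ 7 → quotient 5, remainder 2
7 ÷ 2 → quotient 3, remainder 1
2 ÷ 1 → quotient 2, remainder 0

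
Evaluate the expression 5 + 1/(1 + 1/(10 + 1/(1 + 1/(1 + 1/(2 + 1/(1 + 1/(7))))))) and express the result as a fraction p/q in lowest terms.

Collapse the nested fraction from the inside out:
Start with 7.
1 + 1/(7/1) = 1 + 1/7 = 8/7
2 + 1/(8/7) = 2 + 7/8 = 23/8
1 + 1/(23/8) = 1 + 8/23 = 31/23
1 + 1/(31/23) = 1 + 23/31 = 54/31
10 + 1/(54/31) = 10 + 31/54 = 571/54
1 + 1/(571/54) = 1 + 54/571 = 625/571
5 + 1/(625/571) = 5 + 571/625 = 3696/625

3696/625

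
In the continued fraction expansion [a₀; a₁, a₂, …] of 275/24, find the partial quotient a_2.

5

⌊275/24⌋ = 11, remainder 11
⌊24/11⌋ = 2, remainder 2
⌊11/2⌋ = 5, remainder 1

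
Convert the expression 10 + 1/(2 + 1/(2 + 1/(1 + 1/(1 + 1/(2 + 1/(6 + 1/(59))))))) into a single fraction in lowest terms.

122040/11713

a_0 = 10: 10/1
a_1 = 2: 21/2
a_2 = 2: 52/5
a_3 = 1: 73/7
a_4 = 1: 125/12
a_5 = 2: 323/31
a_6 = 6: 2063/198
a_7 = 59: 122040/11713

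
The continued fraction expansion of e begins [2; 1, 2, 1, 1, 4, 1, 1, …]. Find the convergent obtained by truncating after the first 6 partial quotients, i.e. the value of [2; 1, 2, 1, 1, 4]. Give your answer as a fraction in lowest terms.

87/32

Start with 4.
1 + 1/(4/1) = 1 + 1/4 = 5/4
1 + 1/(5/4) = 1 + 4/5 = 9/5
2 + 1/(9/5) = 2 + 5/9 = 23/9
1 + 1/(23/9) = 1 + 9/23 = 32/23
2 + 1/(32/23) = 2 + 23/32 = 87/32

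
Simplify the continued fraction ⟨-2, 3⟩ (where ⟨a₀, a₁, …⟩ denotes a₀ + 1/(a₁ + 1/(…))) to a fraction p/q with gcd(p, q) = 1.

Start with 3.
-2 + 1/(3/1) = -2 + 1/3 = -5/3

-5/3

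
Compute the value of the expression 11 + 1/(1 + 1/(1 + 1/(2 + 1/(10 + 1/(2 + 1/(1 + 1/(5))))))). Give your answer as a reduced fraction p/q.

Build up convergents one term at a time:
a_0 = 11: 11/1
a_1 = 1: 12/1
a_2 = 1: 23/2
a_3 = 2: 58/5
a_4 = 10: 603/52
a_5 = 2: 1264/109
a_6 = 1: 1867/161
a_7 = 5: 10599/914

10599/914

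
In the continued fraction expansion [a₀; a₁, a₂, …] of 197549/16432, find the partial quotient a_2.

52

197549 = 12·16432 + 365, so a_0 = 12
16432 = 45·365 + 7, so a_1 = 45
365 = 52·7 + 1, so a_2 = 52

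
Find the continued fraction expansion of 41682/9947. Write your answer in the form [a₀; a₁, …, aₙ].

[4; 5, 3, 1, 33, 14]

Apply division with remainder until the remainder is 0:
41682 ÷ 9947 → quotient 4, remainder 1894
9947 ÷ 1894 → quotient 5, remainder 477
1894 ÷ 477 → quotient 3, remainder 463
477 ÷ 463 → quotient 1, remainder 14
463 ÷ 14 → quotient 33, remainder 1
14 ÷ 1 → quotient 14, remainder 0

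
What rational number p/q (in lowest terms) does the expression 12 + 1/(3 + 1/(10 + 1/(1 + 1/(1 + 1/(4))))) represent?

3623/294

Build up convergents one term at a time:
a_0 = 12: 12/1
a_1 = 3: 37/3
a_2 = 10: 382/31
a_3 = 1: 419/34
a_4 = 1: 801/65
a_5 = 4: 3623/294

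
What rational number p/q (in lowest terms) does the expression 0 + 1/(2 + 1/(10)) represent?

Start with 10.
2 + 1/(10/1) = 2 + 1/10 = 21/10
0 + 1/(21/10) = 0 + 10/21 = 10/21

10/21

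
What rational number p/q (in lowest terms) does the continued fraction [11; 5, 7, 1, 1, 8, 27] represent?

Start with 27.
8 + 1/(27/1) = 8 + 1/27 = 217/27
1 + 1/(217/27) = 1 + 27/217 = 244/217
1 + 1/(244/217) = 1 + 217/244 = 461/244
7 + 1/(461/244) = 7 + 244/461 = 3471/461
5 + 1/(3471/461) = 5 + 461/3471 = 17816/3471
11 + 1/(17816/3471) = 11 + 3471/17816 = 199447/17816

199447/17816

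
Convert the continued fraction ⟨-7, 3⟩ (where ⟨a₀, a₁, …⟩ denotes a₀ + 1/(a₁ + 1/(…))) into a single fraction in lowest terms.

Build up convergents one term at a time:
a_0 = -7: -7/1
a_1 = 3: -20/3

-20/3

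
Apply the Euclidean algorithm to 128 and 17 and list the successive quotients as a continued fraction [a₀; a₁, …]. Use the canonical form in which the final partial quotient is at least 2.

⌊128/17⌋ = 7, remainder 9
⌊17/9⌋ = 1, remainder 8
⌊9/8⌋ = 1, remainder 1
⌊8/1⌋ = 8, remainder 0

[7; 1, 1, 8]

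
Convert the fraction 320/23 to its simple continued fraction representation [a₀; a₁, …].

Run the Euclidean algorithm, recording each quotient:
320 = 13·23 + 21, so a_0 = 13
23 = 1·21 + 2, so a_1 = 1
21 = 10·2 + 1, so a_2 = 10
2 = 2·1 + 0, so a_3 = 2

[13; 1, 10, 2]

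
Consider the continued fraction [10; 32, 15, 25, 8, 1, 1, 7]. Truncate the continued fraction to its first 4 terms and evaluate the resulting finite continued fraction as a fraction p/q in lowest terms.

Start with 25.
15 + 1/(25/1) = 15 + 1/25 = 376/25
32 + 1/(376/25) = 32 + 25/376 = 12057/376
10 + 1/(12057/376) = 10 + 376/12057 = 120946/12057

120946/12057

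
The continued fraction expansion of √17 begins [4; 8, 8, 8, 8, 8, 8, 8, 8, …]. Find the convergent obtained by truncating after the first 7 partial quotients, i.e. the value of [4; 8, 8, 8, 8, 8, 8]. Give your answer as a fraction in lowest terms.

1166876/283009

Starting at the tail and folding back:
Start with 8.
8 + 1/(8/1) = 8 + 1/8 = 65/8
8 + 1/(65/8) = 8 + 8/65 = 528/65
8 + 1/(528/65) = 8 + 65/528 = 4289/528
8 + 1/(4289/528) = 8 + 528/4289 = 34840/4289
8 + 1/(34840/4289) = 8 + 4289/34840 = 283009/34840
4 + 1/(283009/34840) = 4 + 34840/283009 = 1166876/283009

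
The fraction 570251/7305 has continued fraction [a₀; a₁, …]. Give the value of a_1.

⌊570251/7305⌋ = 78, remainder 461
⌊7305/461⌋ = 15, remainder 390

15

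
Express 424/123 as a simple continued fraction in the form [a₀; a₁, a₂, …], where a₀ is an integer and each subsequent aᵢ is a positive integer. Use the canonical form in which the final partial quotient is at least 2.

⌊424/123⌋ = 3, remainder 55
⌊123/55⌋ = 2, remainder 13
⌊55/13⌋ = 4, remainder 3
⌊13/3⌋ = 4, remainder 1
⌊3/1⌋ = 3, remainder 0

[3; 2, 4, 4, 3]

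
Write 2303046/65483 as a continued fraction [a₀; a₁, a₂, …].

[35; 5, 1, 7, 5, 1, 3, 59]

Run the Euclidean algorithm, recording each quotient:
2303046 = 35·65483 + 11141, so a_0 = 35
65483 = 5·11141 + 9778, so a_1 = 5
11141 = 1·9778 + 1363, so a_2 = 1
9778 = 7·1363 + 237, so a_3 = 7
1363 = 5·237 + 178, so a_4 = 5
237 = 1·178 + 59, so a_5 = 1
178 = 3·59 + 1, so a_6 = 3
59 = 59·1 + 0, so a_7 = 59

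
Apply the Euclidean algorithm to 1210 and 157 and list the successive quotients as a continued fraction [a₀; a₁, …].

[7; 1, 2, 2, 2, 2, 1, 2]

⌊1210/157⌋ = 7, remainder 111
⌊157/111⌋ = 1, remainder 46
⌊111/46⌋ = 2, remainder 19
⌊46/19⌋ = 2, remainder 8
⌊19/8⌋ = 2, remainder 3
⌊8/3⌋ = 2, remainder 2
⌊3/2⌋ = 1, remainder 1
⌊2/1⌋ = 2, remainder 0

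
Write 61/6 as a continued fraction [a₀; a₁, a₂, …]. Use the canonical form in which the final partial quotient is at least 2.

[10; 6]

Apply division with remainder until the remainder is 0:
61 ÷ 6 → quotient 10, remainder 1
6 ÷ 1 → quotient 6, remainder 0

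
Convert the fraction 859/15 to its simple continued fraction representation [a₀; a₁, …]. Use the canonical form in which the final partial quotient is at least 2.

⌊859/15⌋ = 57, remainder 4
⌊15/4⌋ = 3, remainder 3
⌊4/3⌋ = 1, remainder 1
⌊3/1⌋ = 3, remainder 0

[57; 3, 1, 3]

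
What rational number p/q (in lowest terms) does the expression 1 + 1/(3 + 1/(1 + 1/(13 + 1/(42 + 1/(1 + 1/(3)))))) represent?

Collapse the nested fraction from the inside out:
Start with 3.
1 + 1/(3/1) = 1 + 1/3 = 4/3
42 + 1/(4/3) = 42 + 3/4 = 171/4
13 + 1/(171/4) = 13 + 4/171 = 2227/171
1 + 1/(2227/171) = 1 + 171/2227 = 2398/2227
3 + 1/(2398/2227) = 3 + 2227/2398 = 9421/2398
1 + 1/(9421/2398) = 1 + 2398/9421 = 11819/9421

11819/9421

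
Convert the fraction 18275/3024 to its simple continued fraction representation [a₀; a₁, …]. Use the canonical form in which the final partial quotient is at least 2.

[6; 23, 11, 1, 10]

18275 = 6·3024 + 131, so a_0 = 6
3024 = 23·131 + 11, so a_1 = 23
131 = 11·11 + 10, so a_2 = 11
11 = 1·10 + 1, so a_3 = 1
10 = 10·1 + 0, so a_4 = 10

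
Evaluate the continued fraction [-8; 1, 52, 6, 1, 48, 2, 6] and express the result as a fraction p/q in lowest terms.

-1674037/238507

Starting at the tail and folding back:
Start with 6.
2 + 1/(6/1) = 2 + 1/6 = 13/6
48 + 1/(13/6) = 48 + 6/13 = 630/13
1 + 1/(630/13) = 1 + 13/630 = 643/630
6 + 1/(643/630) = 6 + 630/643 = 4488/643
52 + 1/(4488/643) = 52 + 643/4488 = 234019/4488
1 + 1/(234019/4488) = 1 + 4488/234019 = 238507/234019
-8 + 1/(238507/234019) = -8 + 234019/238507 = -1674037/238507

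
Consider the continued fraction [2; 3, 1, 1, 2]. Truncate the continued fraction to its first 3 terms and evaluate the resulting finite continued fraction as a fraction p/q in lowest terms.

9/4

Build up convergents one term at a time:
a_0 = 2: 2/1
a_1 = 3: 7/3
a_2 = 1: 9/4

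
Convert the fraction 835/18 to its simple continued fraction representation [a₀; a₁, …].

⌊835/18⌋ = 46, remainder 7
⌊18/7⌋ = 2, remainder 4
⌊7/4⌋ = 1, remainder 3
⌊4/3⌋ = 1, remainder 1
⌊3/1⌋ = 3, remainder 0

[46; 2, 1, 1, 3]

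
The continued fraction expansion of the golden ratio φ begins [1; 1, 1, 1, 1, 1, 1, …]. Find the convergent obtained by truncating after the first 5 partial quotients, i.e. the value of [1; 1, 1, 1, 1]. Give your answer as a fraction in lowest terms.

Collapse the nested fraction from the inside out:
Start with 1.
1 + 1/(1/1) = 1 + 1/1 = 2/1
1 + 1/(2/1) = 1 + 1/2 = 3/2
1 + 1/(3/2) = 1 + 2/3 = 5/3
1 + 1/(5/3) = 1 + 3/5 = 8/5

8/5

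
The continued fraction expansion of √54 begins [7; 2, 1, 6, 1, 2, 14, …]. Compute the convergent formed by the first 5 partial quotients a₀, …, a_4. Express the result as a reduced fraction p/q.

169/23

Start with 1.
6 + 1/(1/1) = 6 + 1/1 = 7/1
1 + 1/(7/1) = 1 + 1/7 = 8/7
2 + 1/(8/7) = 2 + 7/8 = 23/8
7 + 1/(23/8) = 7 + 8/23 = 169/23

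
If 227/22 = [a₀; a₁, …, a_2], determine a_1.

3

⌊227/22⌋ = 10, remainder 7
⌊22/7⌋ = 3, remainder 1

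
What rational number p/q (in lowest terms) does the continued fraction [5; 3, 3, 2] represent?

a_0 = 5: 5/1
a_1 = 3: 16/3
a_2 = 3: 53/10
a_3 = 2: 122/23

122/23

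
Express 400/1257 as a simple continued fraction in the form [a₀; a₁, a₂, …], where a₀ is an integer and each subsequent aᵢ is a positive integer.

400 = 0·1257 + 400, so a_0 = 0
1257 = 3·400 + 57, so a_1 = 3
400 = 7·57 + 1, so a_2 = 7
57 = 57·1 + 0, so a_3 = 57

[0; 3, 7, 57]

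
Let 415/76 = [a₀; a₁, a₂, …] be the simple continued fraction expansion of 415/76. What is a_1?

⌊415/76⌋ = 5, remainder 35
⌊76/35⌋ = 2, remainder 6

2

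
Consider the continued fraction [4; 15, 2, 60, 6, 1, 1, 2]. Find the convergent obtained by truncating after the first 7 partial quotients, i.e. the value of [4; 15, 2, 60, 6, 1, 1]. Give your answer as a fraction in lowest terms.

99325/24437

a_0 = 4: 4/1
a_1 = 15: 61/15
a_2 = 2: 126/31
a_3 = 60: 7621/1875
a_4 = 6: 45852/11281
a_5 = 1: 53473/13156
a_6 = 1: 99325/24437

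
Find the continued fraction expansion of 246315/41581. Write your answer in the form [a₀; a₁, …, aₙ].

⌊246315/41581⌋ = 5, remainder 38410
⌊41581/38410⌋ = 1, remainder 3171
⌊38410/3171⌋ = 12, remainder 358
⌊3171/358⌋ = 8, remainder 307
⌊358/307⌋ = 1, remainder 51
⌊307/51⌋ = 6, remainder 1
⌊51/1⌋ = 51, remainder 0

[5; 1, 12, 8, 1, 6, 51]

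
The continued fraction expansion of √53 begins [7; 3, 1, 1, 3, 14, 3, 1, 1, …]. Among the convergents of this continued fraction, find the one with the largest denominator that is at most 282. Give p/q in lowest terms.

182/25

List convergents until the denominator exceeds the bound:
a_0 = 7: 7/1  (≤ bound)
a_1 = 3: 22/3  (≤ bound)
a_2 = 1: 29/4  (≤ bound)
a_3 = 1: 51/7  (≤ bound)
a_4 = 3: 182/25  (≤ bound)
a_5 = 14: 2599/357  (> 282, stop)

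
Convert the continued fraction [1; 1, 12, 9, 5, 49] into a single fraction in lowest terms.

Start with 49.
5 + 1/(49/1) = 5 + 1/49 = 246/49
9 + 1/(246/49) = 9 + 49/246 = 2263/246
12 + 1/(2263/246) = 12 + 246/2263 = 27402/2263
1 + 1/(27402/2263) = 1 + 2263/27402 = 29665/27402
1 + 1/(29665/27402) = 1 + 27402/29665 = 57067/29665

57067/29665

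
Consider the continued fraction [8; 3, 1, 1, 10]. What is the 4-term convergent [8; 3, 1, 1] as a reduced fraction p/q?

58/7

Start with 1.
1 + 1/(1/1) = 1 + 1/1 = 2/1
3 + 1/(2/1) = 3 + 1/2 = 7/2
8 + 1/(7/2) = 8 + 2/7 = 58/7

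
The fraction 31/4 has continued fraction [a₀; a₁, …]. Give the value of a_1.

Run the Euclidean algorithm, recording each quotient:
31 ÷ 4 → quotient 7, remainder 3
4 ÷ 3 → quotient 1, remainder 1

1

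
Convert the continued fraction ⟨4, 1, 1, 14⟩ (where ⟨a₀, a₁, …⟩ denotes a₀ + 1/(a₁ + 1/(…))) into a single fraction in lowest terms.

Use the convergent recurrence hₖ = aₖ·hₖ₋₁ + hₖ₋₂ (and likewise for the denominators kₖ):
a_0 = 4: 4/1
a_1 = 1: 5/1
a_2 = 1: 9/2
a_3 = 14: 131/29

131/29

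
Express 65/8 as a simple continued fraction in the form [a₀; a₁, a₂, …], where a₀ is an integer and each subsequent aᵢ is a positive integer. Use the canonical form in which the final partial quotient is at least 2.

[8; 8]

⌊65/8⌋ = 8, remainder 1
⌊8/1⌋ = 8, remainder 0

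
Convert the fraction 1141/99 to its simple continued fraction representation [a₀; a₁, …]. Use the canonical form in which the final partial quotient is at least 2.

[11; 1, 1, 9, 2, 2]

1141 = 11·99 + 52, so a_0 = 11
99 = 1·52 + 47, so a_1 = 1
52 = 1·47 + 5, so a_2 = 1
47 = 9·5 + 2, so a_3 = 9
5 = 2·2 + 1, so a_4 = 2
2 = 2·1 + 0, so a_5 = 2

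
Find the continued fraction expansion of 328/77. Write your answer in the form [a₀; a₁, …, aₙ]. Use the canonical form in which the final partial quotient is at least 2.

328 ÷ 77 → quotient 4, remainder 20
77 ÷ 20 → quotient 3, remainder 17
20 ÷ 17 → quotient 1, remainder 3
17 ÷ 3 → quotient 5, remainder 2
3 ÷ 2 → quotient 1, remainder 1
2 ÷ 1 → quotient 2, remainder 0

[4; 3, 1, 5, 1, 2]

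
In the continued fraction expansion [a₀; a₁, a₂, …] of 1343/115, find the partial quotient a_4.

4

Repeatedly divide and take the remainder:
1343 = 11·115 + 78, so a_0 = 11
115 = 1·78 + 37, so a_1 = 1
78 = 2·37 + 4, so a_2 = 2
37 = 9·4 + 1, so a_3 = 9
4 = 4·1 + 0, so a_4 = 4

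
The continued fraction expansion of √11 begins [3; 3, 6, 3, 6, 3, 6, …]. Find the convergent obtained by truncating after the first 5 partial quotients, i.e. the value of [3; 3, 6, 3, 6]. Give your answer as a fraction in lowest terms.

1257/379

Use the convergent recurrence hₖ = aₖ·hₖ₋₁ + hₖ₋₂ (and likewise for the denominators kₖ):
a_0 = 3: 3/1
a_1 = 3: 10/3
a_2 = 6: 63/19
a_3 = 3: 199/60
a_4 = 6: 1257/379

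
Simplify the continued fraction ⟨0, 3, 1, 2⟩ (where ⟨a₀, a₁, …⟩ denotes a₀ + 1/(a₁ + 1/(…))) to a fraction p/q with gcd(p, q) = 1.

3/11

Starting at the tail and folding back:
Start with 2.
1 + 1/(2/1) = 1 + 1/2 = 3/2
3 + 1/(3/2) = 3 + 2/3 = 11/3
0 + 1/(11/3) = 0 + 3/11 = 3/11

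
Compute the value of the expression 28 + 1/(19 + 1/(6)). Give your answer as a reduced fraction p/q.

3226/115

Start with 6.
19 + 1/(6/1) = 19 + 1/6 = 115/6
28 + 1/(115/6) = 28 + 6/115 = 3226/115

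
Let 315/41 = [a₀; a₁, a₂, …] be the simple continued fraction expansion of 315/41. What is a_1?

⌊315/41⌋ = 7, remainder 28
⌊41/28⌋ = 1, remainder 13

1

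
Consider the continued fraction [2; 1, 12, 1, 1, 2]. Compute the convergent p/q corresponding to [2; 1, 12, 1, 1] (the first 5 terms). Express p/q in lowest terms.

Starting at the tail and folding back:
Start with 1.
1 + 1/(1/1) = 1 + 1/1 = 2/1
12 + 1/(2/1) = 12 + 1/2 = 25/2
1 + 1/(25/2) = 1 + 2/25 = 27/25
2 + 1/(27/25) = 2 + 25/27 = 79/27

79/27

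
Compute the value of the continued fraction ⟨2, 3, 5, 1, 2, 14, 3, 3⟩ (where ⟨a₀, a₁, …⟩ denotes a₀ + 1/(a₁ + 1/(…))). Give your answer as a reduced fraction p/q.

Work from the innermost term outward:
Start with 3.
3 + 1/(3/1) = 3 + 1/3 = 10/3
14 + 1/(10/3) = 14 + 3/10 = 143/10
2 + 1/(143/10) = 2 + 10/143 = 296/143
1 + 1/(296/143) = 1 + 143/296 = 439/296
5 + 1/(439/296) = 5 + 296/439 = 2491/439
3 + 1/(2491/439) = 3 + 439/2491 = 7912/2491
2 + 1/(7912/2491) = 2 + 2491/7912 = 18315/7912

18315/7912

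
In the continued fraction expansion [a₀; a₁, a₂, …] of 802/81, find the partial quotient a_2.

802 ÷ 81 → quotient 9, remainder 73
81 ÷ 73 → quotient 1, remainder 8
73 ÷ 8 → quotient 9, remainder 1

9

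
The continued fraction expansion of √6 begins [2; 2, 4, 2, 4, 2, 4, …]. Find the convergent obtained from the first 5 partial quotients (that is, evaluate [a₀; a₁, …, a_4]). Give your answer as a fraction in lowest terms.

Start with 4.
2 + 1/(4/1) = 2 + 1/4 = 9/4
4 + 1/(9/4) = 4 + 4/9 = 40/9
2 + 1/(40/9) = 2 + 9/40 = 89/40
2 + 1/(89/40) = 2 + 40/89 = 218/89

218/89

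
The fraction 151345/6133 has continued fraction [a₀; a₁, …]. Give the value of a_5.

⌊151345/6133⌋ = 24, remainder 4153
⌊6133/4153⌋ = 1, remainder 1980
⌊4153/1980⌋ = 2, remainder 193
⌊1980/193⌋ = 10, remainder 50
⌊193/50⌋ = 3, remainder 43
⌊50/43⌋ = 1, remainder 7

1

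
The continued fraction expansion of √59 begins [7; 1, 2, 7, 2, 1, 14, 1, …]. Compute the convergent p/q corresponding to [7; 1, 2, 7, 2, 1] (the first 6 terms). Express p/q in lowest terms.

530/69

Compute successive convergents:
a_0 = 7: 7/1
a_1 = 1: 8/1
a_2 = 2: 23/3
a_3 = 7: 169/22
a_4 = 2: 361/47
a_5 = 1: 530/69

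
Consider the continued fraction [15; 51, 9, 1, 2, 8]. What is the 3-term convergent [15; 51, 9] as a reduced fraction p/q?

a_0 = 15: 15/1
a_1 = 51: 766/51
a_2 = 9: 6909/460

6909/460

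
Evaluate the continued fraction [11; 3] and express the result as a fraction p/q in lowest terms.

Build up convergents one term at a time:
a_0 = 11: 11/1
a_1 = 3: 34/3

34/3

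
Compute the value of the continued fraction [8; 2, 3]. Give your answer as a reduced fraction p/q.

a_0 = 8: 8/1
a_1 = 2: 17/2
a_2 = 3: 59/7

59/7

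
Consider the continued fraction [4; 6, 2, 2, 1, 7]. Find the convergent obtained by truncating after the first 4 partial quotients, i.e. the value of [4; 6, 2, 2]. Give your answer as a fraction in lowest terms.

Start with 2.
2 + 1/(2/1) = 2 + 1/2 = 5/2
6 + 1/(5/2) = 6 + 2/5 = 32/5
4 + 1/(32/5) = 4 + 5/32 = 133/32

133/32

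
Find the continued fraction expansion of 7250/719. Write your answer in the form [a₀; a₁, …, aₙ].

[10; 11, 1, 59]

Run the Euclidean algorithm, recording each quotient:
7250 ÷ 719 → quotient 10, remainder 60
719 ÷ 60 → quotient 11, remainder 59
60 ÷ 59 → quotient 1, remainder 1
59 ÷ 1 → quotient 59, remainder 0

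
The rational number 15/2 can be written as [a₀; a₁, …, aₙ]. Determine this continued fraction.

15 ÷ 2 → quotient 7, remainder 1
2 ÷ 1 → quotient 2, remainder 0

[7; 2]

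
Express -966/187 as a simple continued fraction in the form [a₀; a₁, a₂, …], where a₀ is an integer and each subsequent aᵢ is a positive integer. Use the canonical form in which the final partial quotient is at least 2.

[-6; 1, 5, 31]

⌊-966/187⌋ = -6, remainder 156
⌊187/156⌋ = 1, remainder 31
⌊156/31⌋ = 5, remainder 1
⌊31/1⌋ = 31, remainder 0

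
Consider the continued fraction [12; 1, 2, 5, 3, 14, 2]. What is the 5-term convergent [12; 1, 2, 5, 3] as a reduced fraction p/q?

647/51

Start with 3.
5 + 1/(3/1) = 5 + 1/3 = 16/3
2 + 1/(16/3) = 2 + 3/16 = 35/16
1 + 1/(35/16) = 1 + 16/35 = 51/35
12 + 1/(51/35) = 12 + 35/51 = 647/51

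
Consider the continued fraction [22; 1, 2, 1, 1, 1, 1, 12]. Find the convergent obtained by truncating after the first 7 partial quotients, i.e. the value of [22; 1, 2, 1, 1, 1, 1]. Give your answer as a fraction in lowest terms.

409/18

a_0 = 22: 22/1
a_1 = 1: 23/1
a_2 = 2: 68/3
a_3 = 1: 91/4
a_4 = 1: 159/7
a_5 = 1: 250/11
a_6 = 1: 409/18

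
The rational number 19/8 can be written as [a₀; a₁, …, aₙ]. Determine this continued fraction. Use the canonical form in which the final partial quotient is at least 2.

[2; 2, 1, 2]

⌊19/8⌋ = 2, remainder 3
⌊8/3⌋ = 2, remainder 2
⌊3/2⌋ = 1, remainder 1
⌊2/1⌋ = 2, remainder 0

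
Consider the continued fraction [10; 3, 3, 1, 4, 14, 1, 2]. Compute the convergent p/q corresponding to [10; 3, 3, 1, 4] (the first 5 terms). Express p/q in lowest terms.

Use the convergent recurrence hₖ = aₖ·hₖ₋₁ + hₖ₋₂ (and likewise for the denominators kₖ):
a_0 = 10: 10/1
a_1 = 3: 31/3
a_2 = 3: 103/10
a_3 = 1: 134/13
a_4 = 4: 639/62

639/62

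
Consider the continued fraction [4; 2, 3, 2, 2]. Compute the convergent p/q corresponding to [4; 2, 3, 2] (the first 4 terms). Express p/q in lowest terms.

Start with 2.
3 + 1/(2/1) = 3 + 1/2 = 7/2
2 + 1/(7/2) = 2 + 2/7 = 16/7
4 + 1/(16/7) = 4 + 7/16 = 71/16

71/16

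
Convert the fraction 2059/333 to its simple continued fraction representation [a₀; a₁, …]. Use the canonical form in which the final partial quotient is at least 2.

[6; 5, 2, 5, 1, 1, 2]

Apply division with remainder until the remainder is 0:
2059 = 6·333 + 61, so a_0 = 6
333 = 5·61 + 28, so a_1 = 5
61 = 2·28 + 5, so a_2 = 2
28 = 5·5 + 3, so a_3 = 5
5 = 1·3 + 2, so a_4 = 1
3 = 1·2 + 1, so a_5 = 1
2 = 2·1 + 0, so a_6 = 2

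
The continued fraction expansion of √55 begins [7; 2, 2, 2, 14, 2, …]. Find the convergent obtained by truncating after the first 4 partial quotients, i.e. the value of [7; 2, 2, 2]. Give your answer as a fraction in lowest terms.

89/12

a_0 = 7: 7/1
a_1 = 2: 15/2
a_2 = 2: 37/5
a_3 = 2: 89/12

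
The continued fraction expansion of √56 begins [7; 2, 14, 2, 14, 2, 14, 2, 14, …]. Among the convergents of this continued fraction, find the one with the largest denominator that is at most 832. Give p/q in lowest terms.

449/60

List convergents until the denominator exceeds the bound:
a_0 = 7: 7/1  (≤ bound)
a_1 = 2: 15/2  (≤ bound)
a_2 = 14: 217/29  (≤ bound)
a_3 = 2: 449/60  (≤ bound)
a_4 = 14: 6503/869  (> 832, stop)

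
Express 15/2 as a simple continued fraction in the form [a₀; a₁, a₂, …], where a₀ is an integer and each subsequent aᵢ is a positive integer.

15 ÷ 2 → quotient 7, remainder 1
2 ÷ 1 → quotient 2, remainder 0

[7; 2]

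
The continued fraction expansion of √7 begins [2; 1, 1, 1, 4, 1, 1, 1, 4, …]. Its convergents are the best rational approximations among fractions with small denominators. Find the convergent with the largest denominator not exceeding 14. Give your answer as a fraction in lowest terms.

a_0 = 2: 2/1  (≤ bound)
a_1 = 1: 3/1  (≤ bound)
a_2 = 1: 5/2  (≤ bound)
a_3 = 1: 8/3  (≤ bound)
a_4 = 4: 37/14  (≤ bound)
a_5 = 1: 45/17  (> 14, stop)

37/14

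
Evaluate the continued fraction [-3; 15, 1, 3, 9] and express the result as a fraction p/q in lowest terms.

-1712/583

Start with 9.
3 + 1/(9/1) = 3 + 1/9 = 28/9
1 + 1/(28/9) = 1 + 9/28 = 37/28
15 + 1/(37/28) = 15 + 28/37 = 583/37
-3 + 1/(583/37) = -3 + 37/583 = -1712/583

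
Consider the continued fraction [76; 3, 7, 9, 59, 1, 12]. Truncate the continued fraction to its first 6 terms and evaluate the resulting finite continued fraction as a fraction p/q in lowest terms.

922079/12082

Start with 1.
59 + 1/(1/1) = 59 + 1/1 = 60/1
9 + 1/(60/1) = 9 + 1/60 = 541/60
7 + 1/(541/60) = 7 + 60/541 = 3847/541
3 + 1/(3847/541) = 3 + 541/3847 = 12082/3847
76 + 1/(12082/3847) = 76 + 3847/12082 = 922079/12082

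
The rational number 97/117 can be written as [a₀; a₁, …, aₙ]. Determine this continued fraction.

[0; 1, 4, 1, 5, 1, 2]

97 = 0·117 + 97, so a_0 = 0
117 = 1·97 + 20, so a_1 = 1
97 = 4·20 + 17, so a_2 = 4
20 = 1·17 + 3, so a_3 = 1
17 = 5·3 + 2, so a_4 = 5
3 = 1·2 + 1, so a_5 = 1
2 = 2·1 + 0, so a_6 = 2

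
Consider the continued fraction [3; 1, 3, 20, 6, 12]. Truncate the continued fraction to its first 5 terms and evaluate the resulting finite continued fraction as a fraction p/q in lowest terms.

Collapse the nested fraction from the inside out:
Start with 6.
20 + 1/(6/1) = 20 + 1/6 = 121/6
3 + 1/(121/6) = 3 + 6/121 = 369/121
1 + 1/(369/121) = 1 + 121/369 = 490/369
3 + 1/(490/369) = 3 + 369/490 = 1839/490

1839/490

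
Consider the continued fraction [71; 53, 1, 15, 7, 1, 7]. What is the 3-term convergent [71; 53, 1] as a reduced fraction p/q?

Starting at the tail and folding back:
Start with 1.
53 + 1/(1/1) = 53 + 1/1 = 54/1
71 + 1/(54/1) = 71 + 1/54 = 3835/54

3835/54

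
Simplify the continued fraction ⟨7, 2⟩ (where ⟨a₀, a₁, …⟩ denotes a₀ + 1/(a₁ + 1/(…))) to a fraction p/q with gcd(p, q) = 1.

a_0 = 7: 7/1
a_1 = 2: 15/2

15/2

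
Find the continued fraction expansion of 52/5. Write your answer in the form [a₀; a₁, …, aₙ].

52 ÷ 5 → quotient 10, remainder 2
5 ÷ 2 → quotient 2, remainder 1
2 ÷ 1 → quotient 2, remainder 0

[10; 2, 2]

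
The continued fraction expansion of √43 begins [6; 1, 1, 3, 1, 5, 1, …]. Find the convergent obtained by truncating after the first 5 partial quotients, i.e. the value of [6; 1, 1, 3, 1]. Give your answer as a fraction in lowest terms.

59/9

Build up convergents one term at a time:
a_0 = 6: 6/1
a_1 = 1: 7/1
a_2 = 1: 13/2
a_3 = 3: 46/7
a_4 = 1: 59/9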